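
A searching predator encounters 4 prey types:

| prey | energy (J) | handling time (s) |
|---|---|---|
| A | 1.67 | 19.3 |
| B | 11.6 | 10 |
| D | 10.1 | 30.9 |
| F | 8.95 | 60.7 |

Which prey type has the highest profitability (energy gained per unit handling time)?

Profitability E/h (J/s): A = 1.67/19.3 = 0.0865, B = 11.6/10 = 1.16, D = 10.1/30.9 = 0.327, F = 8.95/60.7 = 0.147.
Ranked: B > D > F > A.

B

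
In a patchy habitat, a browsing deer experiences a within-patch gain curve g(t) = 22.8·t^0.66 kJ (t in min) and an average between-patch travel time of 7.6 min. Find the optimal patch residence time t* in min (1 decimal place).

By the marginal value theorem, leave when the instantaneous gain rate g'(t) equals the habitat-wide average g(t)/(T + t).
g'(t) = 0.66·22.8·t^-0.34. Setting 0.66·22.8·t^-0.34 = 22.8·t^0.66/(7.6+t) gives 0.66(7.6+t) = t, so 0.34·t = 0.66×7.6.
t* = 0.66×7.6/0.34 = 14.75 min.

14.8 min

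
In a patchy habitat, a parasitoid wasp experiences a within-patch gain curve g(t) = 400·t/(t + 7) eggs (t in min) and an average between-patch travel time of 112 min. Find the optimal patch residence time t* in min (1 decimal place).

28.0 min

Optimal t* satisfies g'(t*) = g(t*)/(T + t*).
g'(t) = 400·7/(t + 7)². Setting 400·7/(t+7)² = 400t/[(t+7)(112+t)] gives 7(112+t) = t(t+7), so t² = 7×112 = 784.
t* = √784 = 28 min.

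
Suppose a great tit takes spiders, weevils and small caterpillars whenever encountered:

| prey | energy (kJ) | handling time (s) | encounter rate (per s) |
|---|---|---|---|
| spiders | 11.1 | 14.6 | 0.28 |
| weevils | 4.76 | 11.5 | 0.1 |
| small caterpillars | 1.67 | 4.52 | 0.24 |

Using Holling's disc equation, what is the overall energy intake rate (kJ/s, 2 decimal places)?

R = (0.28×11.1 + 0.1×4.76 + 0.24×1.67) / (1 + 0.28×14.6 + 0.1×11.5 + 0.24×4.52) = 3.985/7.323 = 0.5442 kJ/s.

0.54 kJ/s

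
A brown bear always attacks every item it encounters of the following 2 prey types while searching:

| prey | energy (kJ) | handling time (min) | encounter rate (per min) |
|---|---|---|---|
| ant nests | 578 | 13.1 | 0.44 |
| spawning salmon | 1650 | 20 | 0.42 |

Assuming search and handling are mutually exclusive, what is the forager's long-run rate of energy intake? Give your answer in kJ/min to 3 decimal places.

62.472 kJ/min

R = Σλ_iE_i / (1 + Σλ_ih_i)
Numerator: 0.44×578 + 0.42×1650 = 947.3
Denominator: 1 + 0.44×13.1 + 0.42×20 = 15.16
R = 947.3/15.16 = 62.47 kJ/min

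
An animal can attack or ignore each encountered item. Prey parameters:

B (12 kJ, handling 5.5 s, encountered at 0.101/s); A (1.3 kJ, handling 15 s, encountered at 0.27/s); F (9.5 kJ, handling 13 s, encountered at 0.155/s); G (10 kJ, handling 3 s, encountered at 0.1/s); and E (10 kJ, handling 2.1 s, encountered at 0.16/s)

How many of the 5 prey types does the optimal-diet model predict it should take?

Rank by E/h (kJ/s): E 4.76, G 3.33, B 2.18, F 0.731, A 0.0867. Include each in turn until the next type's E/h falls below the running intake rate.
Rate on top 1: 1.198. G: 3.33 > 1.198 → include.
Rate on top 2: 1.589. B: 2.18 > 1.589 → include.
Rate on top 3: 1.739. F: 0.731 < 1.739 → exclude; stop.
Optimal diet: E, G, B — 3 of 5 types.

3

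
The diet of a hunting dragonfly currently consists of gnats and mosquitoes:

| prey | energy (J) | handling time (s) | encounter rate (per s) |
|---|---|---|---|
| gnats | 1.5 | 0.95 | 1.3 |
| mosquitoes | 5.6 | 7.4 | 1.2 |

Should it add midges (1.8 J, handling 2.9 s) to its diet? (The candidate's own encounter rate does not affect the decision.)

On gnats and mosquitoes alone, R = ΣλE/(1+Σλh) = 8.67/11.12 = 0.78 J/s.
midges: E/h = 1.8/2.9 = 0.6207 J/s.
0.6207 < 0.78, so adding midges would lower the average — exclude it.

No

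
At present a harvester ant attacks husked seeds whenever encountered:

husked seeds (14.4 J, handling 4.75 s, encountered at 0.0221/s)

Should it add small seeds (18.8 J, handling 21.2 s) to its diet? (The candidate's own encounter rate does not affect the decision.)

Yes

On husked seeds alone, R = ΣλE/(1+Σλh) = 0.3182/1.105 = 0.288 J/s.
small seeds: E/h = 18.8/21.2 = 0.8868 J/s.
0.8868 > 0.288, so adding small seeds raises the average — include it.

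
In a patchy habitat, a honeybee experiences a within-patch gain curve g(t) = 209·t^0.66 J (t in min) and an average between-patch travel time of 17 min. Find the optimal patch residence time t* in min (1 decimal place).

33.0 min

By the marginal value theorem, leave when the instantaneous gain rate g'(t) equals the habitat-wide average g(t)/(T + t).
g'(t) = 0.66·209·t^-0.34. Setting 0.66·209·t^-0.34 = 209·t^0.66/(17+t) gives 0.66(17+t) = t, so 0.34·t = 0.66×17.
t* = 0.66×17/0.34 = 33 min.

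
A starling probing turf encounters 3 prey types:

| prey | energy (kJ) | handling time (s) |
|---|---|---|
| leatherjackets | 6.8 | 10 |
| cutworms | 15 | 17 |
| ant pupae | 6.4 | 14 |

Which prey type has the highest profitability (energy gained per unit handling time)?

In descending order of E/h:
cutworms: 15/17 = 0.882 kJ/s
leatherjackets: 6.8/10 = 0.68 kJ/s
ant pupae: 6.4/14 = 0.457 kJ/s

cutworms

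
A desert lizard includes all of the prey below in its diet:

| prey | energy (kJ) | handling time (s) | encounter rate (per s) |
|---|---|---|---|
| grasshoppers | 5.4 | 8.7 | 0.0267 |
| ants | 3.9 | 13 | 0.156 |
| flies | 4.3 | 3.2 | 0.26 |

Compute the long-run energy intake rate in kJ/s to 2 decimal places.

Energy encountered per unit search time: 0.0267×5.4 + 0.156×3.9 + 0.26×4.3 = 1.871 kJ/s.
Handling time per unit search time: 0.0267×8.7 + 0.156×13 + 0.26×3.2 = 3.092.
Rate = 1.871/(1 + 3.092) = 0.4571 kJ/s.

0.46 kJ/s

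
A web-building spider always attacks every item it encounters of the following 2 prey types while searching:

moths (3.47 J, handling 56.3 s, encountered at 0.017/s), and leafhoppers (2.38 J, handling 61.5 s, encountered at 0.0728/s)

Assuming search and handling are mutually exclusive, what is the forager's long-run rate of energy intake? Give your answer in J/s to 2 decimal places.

R = Σλ_iE_i / (1 + Σλ_ih_i)
Numerator: 0.017×3.47 + 0.0728×2.38 = 0.2323
Denominator: 1 + 0.017×56.3 + 0.0728×61.5 = 6.434
R = 0.2323/6.434 = 0.0361 J/s

0.04 J/s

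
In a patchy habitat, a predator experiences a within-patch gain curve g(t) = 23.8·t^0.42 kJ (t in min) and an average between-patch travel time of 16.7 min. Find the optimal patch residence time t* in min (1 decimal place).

12.1 min

By the marginal value theorem, leave when the instantaneous gain rate g'(t) equals the habitat-wide average g(t)/(T + t).
g'(t) = 0.42·23.8·t^-0.58. Setting 0.42·23.8·t^-0.58 = 23.8·t^0.42/(16.7+t) gives 0.42(16.7+t) = t, so 0.58·t = 0.42×16.7.
t* = 0.42×16.7/0.58 = 12.09 min.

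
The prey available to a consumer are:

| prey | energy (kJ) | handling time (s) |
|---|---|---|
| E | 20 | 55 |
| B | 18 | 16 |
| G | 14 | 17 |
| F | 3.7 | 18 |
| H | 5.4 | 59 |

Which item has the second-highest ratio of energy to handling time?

Profitability E/h (kJ/s): E = 20/55 = 0.364, B = 18/16 = 1.12, G = 14/17 = 0.824, F = 3.7/18 = 0.206, H = 5.4/59 = 0.0915.
Ranked: B > G > E > F > H.

G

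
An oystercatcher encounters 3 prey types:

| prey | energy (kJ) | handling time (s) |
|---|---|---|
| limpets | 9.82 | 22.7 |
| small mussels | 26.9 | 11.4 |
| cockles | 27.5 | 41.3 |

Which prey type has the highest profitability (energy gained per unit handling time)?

Profitability E/h (kJ/s): limpets = 9.82/22.7 = 0.433, small mussels = 26.9/11.4 = 2.36, cockles = 27.5/41.3 = 0.666.
Ranked: small mussels > cockles > limpets.

small mussels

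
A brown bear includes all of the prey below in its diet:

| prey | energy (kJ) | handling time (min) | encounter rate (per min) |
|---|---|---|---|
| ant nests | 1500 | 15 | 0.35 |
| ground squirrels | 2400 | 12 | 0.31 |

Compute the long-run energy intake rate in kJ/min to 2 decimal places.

Energy encountered per unit search time: 0.35×1500 + 0.31×2400 = 1269 kJ/min.
Handling time per unit search time: 0.35×15 + 0.31×12 = 8.97.
Rate = 1269/(1 + 8.97) = 127.3 kJ/min.

127.28 kJ/min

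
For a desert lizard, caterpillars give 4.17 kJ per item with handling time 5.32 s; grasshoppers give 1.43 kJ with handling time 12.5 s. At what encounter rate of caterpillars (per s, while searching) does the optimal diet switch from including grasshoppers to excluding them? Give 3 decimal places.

0.032 per s

Drop grasshoppers once their profitability E₂/h₂ falls below the rate achievable on caterpillars alone: E₂/h₂ = λE₁/(1 + λh₁).
Solve for λ: λE₁h₂ = E₂(1 + λh₁) → λ(E₁h₂ − E₂h₁) = E₂ → λ = E₂/(E₁h₂ − E₂h₁).
λ = 1.43/(4.17×12.5 − 1.43×5.32) = 1.43/44.52 = 0.03212 per s.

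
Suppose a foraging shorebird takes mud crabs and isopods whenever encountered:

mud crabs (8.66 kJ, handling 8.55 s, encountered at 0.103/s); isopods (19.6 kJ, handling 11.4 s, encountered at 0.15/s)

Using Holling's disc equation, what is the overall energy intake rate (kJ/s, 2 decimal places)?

1.07 kJ/s

Energy encountered per unit search time: 0.103×8.66 + 0.15×19.6 = 3.832 kJ/s.
Handling time per unit search time: 0.103×8.55 + 0.15×11.4 = 2.591.
Rate = 3.832/(1 + 2.591) = 1.067 kJ/s.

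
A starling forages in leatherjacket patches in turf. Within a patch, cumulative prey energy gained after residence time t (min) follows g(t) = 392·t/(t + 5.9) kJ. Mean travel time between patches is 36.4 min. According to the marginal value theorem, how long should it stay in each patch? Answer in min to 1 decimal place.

Maximise g(t)/(T+t): set derivative to zero → g'(t)(T+t) = g(t).
g'(t) = 392·5.9/(t + 5.9)². Setting 392·5.9/(t+5.9)² = 392t/[(t+5.9)(36.4+t)] gives 5.9(36.4+t) = t(t+5.9), so t² = 5.9×36.4 = 214.8.
t* = √214.8 = 14.65 min.

14.7 min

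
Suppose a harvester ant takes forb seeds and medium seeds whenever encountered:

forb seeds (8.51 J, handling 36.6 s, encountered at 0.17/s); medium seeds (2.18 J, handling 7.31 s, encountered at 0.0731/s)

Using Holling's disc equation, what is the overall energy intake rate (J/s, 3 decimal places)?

0.207 J/s

R = (0.17×8.51 + 0.0731×2.18) / (1 + 0.17×36.6 + 0.0731×7.31) = 1.606/7.756 = 0.2071 J/s.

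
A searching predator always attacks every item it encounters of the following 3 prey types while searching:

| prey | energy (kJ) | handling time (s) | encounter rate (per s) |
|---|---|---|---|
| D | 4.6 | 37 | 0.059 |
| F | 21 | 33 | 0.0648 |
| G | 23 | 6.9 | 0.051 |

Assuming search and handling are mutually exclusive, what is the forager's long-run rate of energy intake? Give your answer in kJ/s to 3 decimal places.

0.494 kJ/s

R = (0.059×4.6 + 0.0648×21 + 0.051×23) / (1 + 0.059×37 + 0.0648×33 + 0.051×6.9) = 2.805/5.673 = 0.4945 kJ/s.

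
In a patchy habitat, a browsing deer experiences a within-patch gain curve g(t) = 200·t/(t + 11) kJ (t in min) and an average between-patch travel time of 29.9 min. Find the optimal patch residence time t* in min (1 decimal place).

Maximise g(t)/(T+t): set derivative to zero → g'(t)(T+t) = g(t).
g'(t) = 200·11/(t + 11)². Setting 200·11/(t+11)² = 200t/[(t+11)(29.9+t)] gives 11(29.9+t) = t(t+11), so t² = 11×29.9 = 328.9.
t* = √328.9 = 18.14 min.

18.1 min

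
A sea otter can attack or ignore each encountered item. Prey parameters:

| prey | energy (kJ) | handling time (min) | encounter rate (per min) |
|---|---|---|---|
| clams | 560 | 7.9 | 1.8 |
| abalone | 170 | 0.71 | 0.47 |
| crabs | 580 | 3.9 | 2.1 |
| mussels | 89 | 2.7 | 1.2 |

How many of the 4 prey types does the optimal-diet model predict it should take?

2

Rank by E/h (kJ/min): abalone 239, crabs 149, clams 70.9, mussels 33. Include each in turn until the next type's E/h falls below the running intake rate.
Rate on top 1: 59.91. crabs: 149 > 59.91 → include.
Rate on top 2: 136.3. clams: 70.9 < 136.3 → exclude; stop.
Optimal diet: abalone, crabs — 2 of 4 types.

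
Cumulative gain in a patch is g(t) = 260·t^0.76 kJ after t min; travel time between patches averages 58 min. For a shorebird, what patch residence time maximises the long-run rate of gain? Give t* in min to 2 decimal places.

183.67 min

Maximise g(t)/(T+t): set derivative to zero → g'(t)(T+t) = g(t).
g'(t) = 0.76·260·t^-0.24. Setting 0.76·260·t^-0.24 = 260·t^0.76/(58+t) gives 0.76(58+t) = t, so 0.24·t = 0.76×58.
t* = 0.76×58/0.24 = 183.7 min.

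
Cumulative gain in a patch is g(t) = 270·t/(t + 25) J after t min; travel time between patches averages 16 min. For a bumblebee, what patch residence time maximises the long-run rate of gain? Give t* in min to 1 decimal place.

By the marginal value theorem, leave when the instantaneous gain rate g'(t) equals the habitat-wide average g(t)/(T + t).
g'(t) = 270·25/(t + 25)². Setting 270·25/(t+25)² = 270t/[(t+25)(16+t)] gives 25(16+t) = t(t+25), so t² = 25×16 = 400.
t* = √400 = 20 min.

20.0 min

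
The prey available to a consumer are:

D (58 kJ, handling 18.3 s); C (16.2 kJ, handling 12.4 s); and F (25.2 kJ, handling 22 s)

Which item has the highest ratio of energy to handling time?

D

Profitability E/h (kJ/s): D = 58/18.3 = 3.17, C = 16.2/12.4 = 1.31, F = 25.2/22 = 1.15.
Ranked: D > C > F.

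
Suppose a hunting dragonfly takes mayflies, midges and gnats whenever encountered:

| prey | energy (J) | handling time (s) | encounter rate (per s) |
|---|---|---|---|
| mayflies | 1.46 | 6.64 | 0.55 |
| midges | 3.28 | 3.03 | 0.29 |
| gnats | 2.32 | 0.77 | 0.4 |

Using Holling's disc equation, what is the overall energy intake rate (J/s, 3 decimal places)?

0.459 J/s

R = (0.55×1.46 + 0.29×3.28 + 0.4×2.32) / (1 + 0.55×6.64 + 0.29×3.03 + 0.4×0.77) = 2.682/5.839 = 0.4594 J/s.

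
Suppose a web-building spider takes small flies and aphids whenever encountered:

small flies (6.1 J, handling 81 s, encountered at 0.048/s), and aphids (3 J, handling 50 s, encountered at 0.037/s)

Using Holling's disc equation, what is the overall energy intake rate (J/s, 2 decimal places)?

0.06 J/s

Energy encountered per unit search time: 0.048×6.1 + 0.037×3 = 0.4038 J/s.
Handling time per unit search time: 0.048×81 + 0.037×50 = 5.738.
Rate = 0.4038/(1 + 5.738) = 0.05993 J/s.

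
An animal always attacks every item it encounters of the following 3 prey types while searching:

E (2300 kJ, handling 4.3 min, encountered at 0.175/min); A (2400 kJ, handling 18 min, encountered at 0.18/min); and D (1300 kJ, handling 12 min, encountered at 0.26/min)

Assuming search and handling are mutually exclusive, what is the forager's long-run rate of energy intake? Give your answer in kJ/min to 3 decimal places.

R = Σλ_iE_i / (1 + Σλ_ih_i)
Numerator: 0.175×2300 + 0.18×2400 + 0.26×1300 = 1172
Denominator: 1 + 0.175×4.3 + 0.18×18 + 0.26×12 = 8.113
R = 1172/8.113 = 144.5 kJ/min

144.530 kJ/min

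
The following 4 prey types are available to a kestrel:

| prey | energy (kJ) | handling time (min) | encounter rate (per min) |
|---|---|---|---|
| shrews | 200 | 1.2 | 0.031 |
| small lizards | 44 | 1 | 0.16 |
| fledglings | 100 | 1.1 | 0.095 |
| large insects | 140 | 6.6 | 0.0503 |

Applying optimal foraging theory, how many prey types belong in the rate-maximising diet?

4

Profitabilities (E/h, kJ/min): shrews 167, fledglings 90.9, small lizards 44, large insects 21.2. Add prey in this order while the next type's profitability exceeds the intake rate on those already taken.
Rate on top 1: 5.978. fledglings: 90.9 > 5.978 → include.
Rate on top 2: 13.75. small lizards: 44 > 13.75 → include.
Rate on top 3: 17.47. large insects: 21.2 > 17.47 → include.
Optimal diet: shrews, fledglings, small lizards, large insects — 4 of 4 types.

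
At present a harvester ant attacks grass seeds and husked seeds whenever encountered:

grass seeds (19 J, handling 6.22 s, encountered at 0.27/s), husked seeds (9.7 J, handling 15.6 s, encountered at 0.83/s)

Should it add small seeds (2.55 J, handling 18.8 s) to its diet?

Intake rate on the current diet: R = (0.27×19 + 0.83×9.7) / (1 + 0.27×6.22 + 0.83×15.6) = 13.18/15.63 = 0.8435 J/s.
Profitability of small seeds: 2.55/18.8 = 0.1356 J/s.
Since 0.1356 < R, time spent handling small seeds is better spent searching.

No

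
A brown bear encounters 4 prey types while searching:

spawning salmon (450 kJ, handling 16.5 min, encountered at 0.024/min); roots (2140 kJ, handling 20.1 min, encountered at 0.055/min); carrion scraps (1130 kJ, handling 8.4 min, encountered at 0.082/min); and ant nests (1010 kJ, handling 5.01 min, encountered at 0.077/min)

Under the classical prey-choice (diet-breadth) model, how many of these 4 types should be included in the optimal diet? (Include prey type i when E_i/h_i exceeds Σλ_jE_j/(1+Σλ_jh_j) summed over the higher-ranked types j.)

3

Profitabilities (E/h, kJ/min): ant nests 202, carrion scraps 135, roots 106, spawning salmon 27.3. Add prey in this order while the next type's profitability exceeds the intake rate on those already taken.
Rate on top 1: 56.12. carrion scraps: 135 > 56.12 → include.
Rate on top 2: 82.15. roots: 106 > 82.15 → include.
Rate on top 3: 90.6. spawning salmon: 27.3 < 90.6 → exclude; stop.
Optimal diet: ant nests, carrion scraps, roots — 3 of 4 types.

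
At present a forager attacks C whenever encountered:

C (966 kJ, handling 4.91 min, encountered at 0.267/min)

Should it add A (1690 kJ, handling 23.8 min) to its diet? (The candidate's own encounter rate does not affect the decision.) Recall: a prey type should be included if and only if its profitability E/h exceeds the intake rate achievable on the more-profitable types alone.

On C alone, R = ΣλE/(1+Σλh) = 257.9/2.311 = 111.6 kJ/min.
Profitability of A: 1690/23.8 = 71.01 kJ/min.
71.01 < 111.6, so adding A would lower the average — exclude it.

No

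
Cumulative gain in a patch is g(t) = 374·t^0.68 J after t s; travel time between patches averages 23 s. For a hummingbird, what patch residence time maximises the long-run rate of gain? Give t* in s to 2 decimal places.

48.88 s

By the marginal value theorem, leave when the instantaneous gain rate g'(t) equals the habitat-wide average g(t)/(T + t).
g'(t) = 0.68·374·t^-0.32. Setting 0.68·374·t^-0.32 = 374·t^0.68/(23+t) gives 0.68(23+t) = t, so 0.32·t = 0.68×23.
t* = 0.68×23/0.32 = 48.88 s.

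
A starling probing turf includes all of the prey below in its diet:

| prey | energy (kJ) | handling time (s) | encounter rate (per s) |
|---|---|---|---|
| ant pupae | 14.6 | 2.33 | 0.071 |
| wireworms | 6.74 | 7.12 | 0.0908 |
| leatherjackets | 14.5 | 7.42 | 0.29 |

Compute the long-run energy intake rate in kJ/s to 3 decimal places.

1.477 kJ/s

R = Σλ_iE_i / (1 + Σλ_ih_i)
Numerator: 0.071×14.6 + 0.0908×6.74 + 0.29×14.5 = 5.854
Denominator: 1 + 0.071×2.33 + 0.0908×7.12 + 0.29×7.42 = 3.964
R = 5.854/3.964 = 1.477 kJ/s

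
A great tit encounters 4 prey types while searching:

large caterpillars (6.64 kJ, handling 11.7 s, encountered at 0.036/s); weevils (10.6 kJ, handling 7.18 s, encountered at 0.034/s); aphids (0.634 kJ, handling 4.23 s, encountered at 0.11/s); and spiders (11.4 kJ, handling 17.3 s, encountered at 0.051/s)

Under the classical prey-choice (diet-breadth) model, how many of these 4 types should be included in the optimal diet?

3

Rank by E/h (kJ/s): weevils 1.48, spiders 0.659, large caterpillars 0.568, aphids 0.15. Include each in turn until the next type's E/h falls below the running intake rate.
Rate on top 1: 0.2897. spiders: 0.659 > 0.2897 → include.
Rate on top 2: 0.4429. large caterpillars: 0.568 > 0.4429 → include.
Rate on top 3: 0.4635. aphids: 0.15 < 0.4635 → exclude; stop.
Optimal diet: weevils, spiders, large caterpillars — 3 of 4 types.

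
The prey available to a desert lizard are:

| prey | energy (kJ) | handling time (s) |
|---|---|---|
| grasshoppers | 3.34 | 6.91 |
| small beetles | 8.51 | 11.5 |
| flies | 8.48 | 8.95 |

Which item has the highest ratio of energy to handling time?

flies

In descending order of E/h:
flies: 8.48/8.95 = 0.947 kJ/s
small beetles: 8.51/11.5 = 0.74 kJ/s
grasshoppers: 3.34/6.91 = 0.483 kJ/s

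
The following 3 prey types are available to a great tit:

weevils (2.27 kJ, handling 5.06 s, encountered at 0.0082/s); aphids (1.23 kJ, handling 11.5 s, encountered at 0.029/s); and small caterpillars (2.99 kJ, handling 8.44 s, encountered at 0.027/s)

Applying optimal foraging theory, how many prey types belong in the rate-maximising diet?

3

Profitabilities (E/h, kJ/s): weevils 0.449, small caterpillars 0.354, aphids 0.107. Add prey in this order while the next type's profitability exceeds the intake rate on those already taken.
Rate on top 1: 0.01787. small caterpillars: 0.354 > 0.01787 → include.
Rate on top 2: 0.07826. aphids: 0.107 > 0.07826 → include.
Optimal diet: weevils, small caterpillars, aphids — 3 of 3 types.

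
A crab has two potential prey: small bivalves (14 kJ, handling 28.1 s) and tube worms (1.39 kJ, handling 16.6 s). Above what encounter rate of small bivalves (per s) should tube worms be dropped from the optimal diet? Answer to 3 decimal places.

0.007 per s

Drop tube worms once their profitability E₂/h₂ falls below the rate achievable on small bivalves alone: E₂/h₂ = λE₁/(1 + λh₁).
Solve for λ: λE₁h₂ = E₂(1 + λh₁) → λ(E₁h₂ − E₂h₁) = E₂ → λ = E₂/(E₁h₂ − E₂h₁).
λ = 1.39/(14×16.6 − 1.39×28.1) = 1.39/193.3 = 0.007189 per s.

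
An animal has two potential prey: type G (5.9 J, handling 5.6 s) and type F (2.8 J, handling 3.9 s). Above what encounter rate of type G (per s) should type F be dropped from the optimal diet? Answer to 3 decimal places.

0.382 per s

The zero-one rule: include type F iff E₂/h₂ > λE₁/(1+λh₁). Equality gives the switch point.
λE₁h₂ = E₂ + λE₂h₁ ⇒ λ = E₂/(E₁h₂ − E₂h₁) = 2.8/(23.01 − 15.68) = 0.382 per s.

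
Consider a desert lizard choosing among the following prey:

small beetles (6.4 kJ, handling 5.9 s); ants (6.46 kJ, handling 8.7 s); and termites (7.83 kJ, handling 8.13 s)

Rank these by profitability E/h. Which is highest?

small beetles

In descending order of E/h:
small beetles: 6.4/5.9 = 1.08 kJ/s
termites: 7.83/8.13 = 0.963 kJ/s
ants: 6.46/8.7 = 0.743 kJ/s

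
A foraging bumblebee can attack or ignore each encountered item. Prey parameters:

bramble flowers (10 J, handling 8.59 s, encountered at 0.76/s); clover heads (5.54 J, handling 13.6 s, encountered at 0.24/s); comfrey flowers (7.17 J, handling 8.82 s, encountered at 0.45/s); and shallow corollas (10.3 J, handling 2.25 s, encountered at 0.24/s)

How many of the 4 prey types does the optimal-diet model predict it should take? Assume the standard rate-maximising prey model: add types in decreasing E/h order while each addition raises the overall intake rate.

1

E/h in descending order: shallow corollas 4.58, bramble flowers 1.16, comfrey flowers 0.813, clover heads 0.407 J/s. The optimal diet is the largest prefix of this list for which every included type satisfies E_i/h_i > R on the types above it.
Rate on top 1: 1.605. bramble flowers: 1.16 < 1.605 → exclude; stop.
Optimal diet: shallow corollas — 1 of 4 types.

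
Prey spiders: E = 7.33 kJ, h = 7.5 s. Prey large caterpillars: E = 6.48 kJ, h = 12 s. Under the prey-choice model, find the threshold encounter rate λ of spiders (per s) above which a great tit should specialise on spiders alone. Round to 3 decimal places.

At the threshold, the rate on spiders alone equals the profitability of large caterpillars: λ·7.33/(1 + λ·7.5) = 6.48/12 = 0.54.
Rearranging, λ(7.33 − 0.54×7.5) = 0.54, so λ = 0.54/3.28 = 0.1646 per s.

0.165 per s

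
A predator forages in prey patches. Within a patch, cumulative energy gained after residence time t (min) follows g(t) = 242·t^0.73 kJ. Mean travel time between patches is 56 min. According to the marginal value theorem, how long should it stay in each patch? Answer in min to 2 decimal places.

151.41 min

By the marginal value theorem, leave when the instantaneous gain rate g'(t) equals the habitat-wide average g(t)/(T + t).
g'(t) = 0.73·242·t^-0.27. Setting 0.73·242·t^-0.27 = 242·t^0.73/(56+t) gives 0.73(56+t) = t, so 0.27·t = 0.73×56.
t* = 0.73×56/0.27 = 151.4 min.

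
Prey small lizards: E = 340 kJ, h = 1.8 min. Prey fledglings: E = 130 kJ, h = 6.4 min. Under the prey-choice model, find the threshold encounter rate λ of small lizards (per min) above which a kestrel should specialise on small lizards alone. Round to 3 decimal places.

0.067 per min

Drop fledglings once their profitability E₂/h₂ falls below the rate achievable on small lizards alone: E₂/h₂ = λE₁/(1 + λh₁).
Solve for λ: λE₁h₂ = E₂(1 + λh₁) → λ(E₁h₂ − E₂h₁) = E₂ → λ = E₂/(E₁h₂ − E₂h₁).
λ = 130/(340×6.4 − 130×1.8) = 130/1942 = 0.06694 per min.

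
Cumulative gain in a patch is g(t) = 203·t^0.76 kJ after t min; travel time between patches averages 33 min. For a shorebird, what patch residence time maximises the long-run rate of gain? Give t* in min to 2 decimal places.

104.50 min

Maximise g(t)/(T+t): set derivative to zero → g'(t)(T+t) = g(t).
g'(t) = 0.76·203·t^-0.24. Setting 0.76·203·t^-0.24 = 203·t^0.76/(33+t) gives 0.76(33+t) = t, so 0.24·t = 0.76×33.
t* = 0.76×33/0.24 = 104.5 min.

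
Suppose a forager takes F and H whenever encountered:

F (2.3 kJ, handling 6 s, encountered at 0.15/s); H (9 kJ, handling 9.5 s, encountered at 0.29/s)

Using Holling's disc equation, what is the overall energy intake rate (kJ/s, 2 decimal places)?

R = (0.15×2.3 + 0.29×9) / (1 + 0.15×6 + 0.29×9.5) = 2.955/4.655 = 0.6348 kJ/s.

0.63 kJ/s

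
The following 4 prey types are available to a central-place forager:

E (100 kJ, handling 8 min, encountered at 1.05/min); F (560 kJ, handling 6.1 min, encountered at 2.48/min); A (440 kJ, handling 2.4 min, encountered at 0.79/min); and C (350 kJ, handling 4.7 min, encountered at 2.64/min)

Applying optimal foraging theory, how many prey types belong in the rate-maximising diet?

Profitabilities (E/h, kJ/min): A 183, F 91.8, C 74.5, E 12.5. Add prey in this order while the next type's profitability exceeds the intake rate on those already taken.
Rate on top 1: 120. F: 91.8 < 120 → exclude; stop.
Optimal diet: A — 1 of 4 types.

1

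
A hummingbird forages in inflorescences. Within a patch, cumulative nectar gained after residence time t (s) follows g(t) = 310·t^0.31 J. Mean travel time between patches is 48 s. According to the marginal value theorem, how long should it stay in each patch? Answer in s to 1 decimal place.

Maximise g(t)/(T+t): set derivative to zero → g'(t)(T+t) = g(t).
g'(t) = 0.31·310·t^-0.69. Setting 0.31·310·t^-0.69 = 310·t^0.31/(48+t) gives 0.31(48+t) = t, so 0.69·t = 0.31×48.
t* = 0.31×48/0.69 = 21.57 s.

21.6 s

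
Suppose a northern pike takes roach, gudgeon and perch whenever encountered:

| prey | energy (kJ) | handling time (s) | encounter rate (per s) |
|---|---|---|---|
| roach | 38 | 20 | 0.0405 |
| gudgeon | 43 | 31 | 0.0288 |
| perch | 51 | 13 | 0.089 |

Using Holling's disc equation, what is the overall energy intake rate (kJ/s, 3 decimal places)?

1.896 kJ/s

Energy encountered per unit search time: 0.0405×38 + 0.0288×43 + 0.089×51 = 7.316 kJ/s.
Handling time per unit search time: 0.0405×20 + 0.0288×31 + 0.089×13 = 2.86.
Rate = 7.316/(1 + 2.86) = 1.896 kJ/s.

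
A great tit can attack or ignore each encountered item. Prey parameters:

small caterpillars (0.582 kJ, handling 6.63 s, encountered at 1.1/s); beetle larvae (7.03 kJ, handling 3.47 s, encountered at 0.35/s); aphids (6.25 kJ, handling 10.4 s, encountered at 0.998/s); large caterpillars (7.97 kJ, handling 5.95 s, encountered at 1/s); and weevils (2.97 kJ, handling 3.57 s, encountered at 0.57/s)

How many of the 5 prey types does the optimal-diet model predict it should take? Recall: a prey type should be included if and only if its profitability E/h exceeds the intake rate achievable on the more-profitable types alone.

Profitabilities (E/h, kJ/s): beetle larvae 2.03, large caterpillars 1.34, weevils 0.832, aphids 0.601, small caterpillars 0.0878. Add prey in this order while the next type's profitability exceeds the intake rate on those already taken.
Rate on top 1: 1.111. large caterpillars: 1.34 > 1.111 → include.
Rate on top 2: 1.278. weevils: 0.832 < 1.278 → exclude; stop.
Optimal diet: beetle larvae, large caterpillars — 2 of 5 types.

2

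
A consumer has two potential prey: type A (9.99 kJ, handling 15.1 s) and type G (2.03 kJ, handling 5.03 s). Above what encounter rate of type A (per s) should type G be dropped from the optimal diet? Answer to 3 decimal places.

0.104 per s

Drop type G once their profitability E₂/h₂ falls below the rate achievable on type A alone: E₂/h₂ = λE₁/(1 + λh₁).
Solve for λ: λE₁h₂ = E₂(1 + λh₁) → λ(E₁h₂ − E₂h₁) = E₂ → λ = E₂/(E₁h₂ − E₂h₁).
λ = 2.03/(9.99×5.03 − 2.03×15.1) = 2.03/19.6 = 0.1036 per s.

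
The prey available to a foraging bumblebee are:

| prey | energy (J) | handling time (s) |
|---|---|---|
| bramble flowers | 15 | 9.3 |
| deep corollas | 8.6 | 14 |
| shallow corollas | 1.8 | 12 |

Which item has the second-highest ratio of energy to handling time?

Profitability E/h (J/s): bramble flowers = 15/9.3 = 1.61, deep corollas = 8.6/14 = 0.614, shallow corollas = 1.8/12 = 0.15.
Ranked: bramble flowers > deep corollas > shallow corollas.

deep corollas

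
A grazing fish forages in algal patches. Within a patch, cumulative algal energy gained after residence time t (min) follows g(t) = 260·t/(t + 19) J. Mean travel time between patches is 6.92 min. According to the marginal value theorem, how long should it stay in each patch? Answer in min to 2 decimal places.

By the marginal value theorem, leave when the instantaneous gain rate g'(t) equals the habitat-wide average g(t)/(T + t).
g'(t) = 260·19/(t + 19)². Setting 260·19/(t+19)² = 260t/[(t+19)(6.92+t)] gives 19(6.92+t) = t(t+19), so t² = 19×6.92 = 131.5.
t* = √131.5 = 11.47 min.

11.47 min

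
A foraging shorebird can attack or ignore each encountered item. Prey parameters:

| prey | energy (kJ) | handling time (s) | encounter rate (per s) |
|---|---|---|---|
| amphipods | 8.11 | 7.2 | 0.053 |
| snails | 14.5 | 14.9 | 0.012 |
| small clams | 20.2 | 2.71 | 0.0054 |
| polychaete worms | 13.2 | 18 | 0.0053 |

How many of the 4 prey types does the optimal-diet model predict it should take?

4

Rank by E/h (kJ/s): small clams 7.45, amphipods 1.13, snails 0.973, polychaete worms 0.733. Include each in turn until the next type's E/h falls below the running intake rate.
Rate on top 1: 0.1075. amphipods: 1.13 > 0.1075 → include.
Rate on top 2: 0.386. snails: 0.973 > 0.386 → include.
Rate on top 3: 0.4526. polychaete worms: 0.733 > 0.4526 → include.
Optimal diet: small clams, amphipods, snails, polychaete worms — 4 of 4 types.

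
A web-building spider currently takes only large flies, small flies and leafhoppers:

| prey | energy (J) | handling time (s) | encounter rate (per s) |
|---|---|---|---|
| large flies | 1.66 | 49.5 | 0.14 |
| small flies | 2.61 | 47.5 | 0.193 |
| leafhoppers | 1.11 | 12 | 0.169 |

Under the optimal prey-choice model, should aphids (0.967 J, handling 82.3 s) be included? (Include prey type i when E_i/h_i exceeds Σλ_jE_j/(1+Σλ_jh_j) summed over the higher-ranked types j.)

No

On large flies, small flies and leafhoppers alone, R = ΣλE/(1+Σλh) = 0.9237/19.13 = 0.0483 J/s.
Profitability of aphids: 0.967/82.3 = 0.01175 J/s.
Since 0.01175 < R, time spent handling aphids is better spent searching.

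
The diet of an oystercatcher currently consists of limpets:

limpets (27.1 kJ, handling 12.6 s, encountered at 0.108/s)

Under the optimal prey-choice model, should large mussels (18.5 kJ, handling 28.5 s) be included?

No

Intake rate on the current diet: R = (0.108×27.1) / (1 + 0.108×12.6) = 2.927/2.361 = 1.24 kJ/s.
large mussels: E/h = 18.5/28.5 = 0.6491 kJ/s.
Since 0.6491 < R, time spent handling large mussels is better spent searching.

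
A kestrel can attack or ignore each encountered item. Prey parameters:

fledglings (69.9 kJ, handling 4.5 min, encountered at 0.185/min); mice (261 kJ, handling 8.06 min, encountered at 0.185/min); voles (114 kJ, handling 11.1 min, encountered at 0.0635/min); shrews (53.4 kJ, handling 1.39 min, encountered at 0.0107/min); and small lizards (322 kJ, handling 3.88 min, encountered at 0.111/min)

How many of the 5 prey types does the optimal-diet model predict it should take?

E/h in descending order: small lizards 83, shrews 38.4, mice 32.4, fledglings 15.5, voles 10.3 kJ/min. The optimal diet is the largest prefix of this list for which every included type satisfies E_i/h_i > R on the types above it.
Rate on top 1: 24.98. shrews: 38.4 > 24.98 → include.
Rate on top 2: 25.12. mice: 32.4 > 25.12 → include.
Rate on top 3: 28.81. fledglings: 15.5 < 28.81 → exclude; stop.
Optimal diet: small lizards, shrews, mice — 3 of 5 types.

3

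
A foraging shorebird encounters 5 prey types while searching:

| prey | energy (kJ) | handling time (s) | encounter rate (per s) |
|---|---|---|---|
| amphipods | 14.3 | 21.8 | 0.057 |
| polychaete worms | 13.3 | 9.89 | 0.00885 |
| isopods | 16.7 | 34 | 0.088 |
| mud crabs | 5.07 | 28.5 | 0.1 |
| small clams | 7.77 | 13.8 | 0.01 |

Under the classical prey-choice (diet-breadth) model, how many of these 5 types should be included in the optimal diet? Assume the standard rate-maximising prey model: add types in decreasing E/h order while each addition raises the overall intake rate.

4

E/h in descending order: polychaete worms 1.34, amphipods 0.656, small clams 0.563, isopods 0.491, mud crabs 0.178 kJ/s. The optimal diet is the largest prefix of this list for which every included type satisfies E_i/h_i > R on the types above it.
Rate on top 1: 0.1082. amphipods: 0.656 > 0.1082 → include.
Rate on top 2: 0.4003. small clams: 0.563 > 0.4003 → include.
Rate on top 3: 0.4094. isopods: 0.491 > 0.4094 → include.
Rate on top 4: 0.4542. mud crabs: 0.178 < 0.4542 → exclude; stop.
Optimal diet: polychaete worms, amphipods, small clams, isopods — 4 of 5 types.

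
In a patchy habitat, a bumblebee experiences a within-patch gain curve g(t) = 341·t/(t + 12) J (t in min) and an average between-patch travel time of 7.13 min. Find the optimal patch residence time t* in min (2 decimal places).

9.25 min

Optimal t* satisfies g'(t*) = g(t*)/(T + t*).
g'(t) = 341·12/(t + 12)². Setting 341·12/(t+12)² = 341t/[(t+12)(7.13+t)] gives 12(7.13+t) = t(t+12), so t² = 12×7.13 = 85.56.
t* = √85.56 = 9.25 min.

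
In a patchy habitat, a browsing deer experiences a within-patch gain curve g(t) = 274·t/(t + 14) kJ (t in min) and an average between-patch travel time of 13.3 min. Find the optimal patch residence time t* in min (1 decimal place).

By the marginal value theorem, leave when the instantaneous gain rate g'(t) equals the habitat-wide average g(t)/(T + t).
g'(t) = 274·14/(t + 14)². Setting 274·14/(t+14)² = 274t/[(t+14)(13.3+t)] gives 14(13.3+t) = t(t+14), so t² = 14×13.3 = 186.2.
t* = √186.2 = 13.65 min.

13.6 min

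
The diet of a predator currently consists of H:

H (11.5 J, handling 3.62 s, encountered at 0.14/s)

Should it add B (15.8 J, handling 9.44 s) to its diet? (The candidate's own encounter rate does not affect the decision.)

Yes

On H alone, R = ΣλE/(1+Σλh) = 1.61/1.507 = 1.068 J/s.
Profitability of B: 15.8/9.44 = 1.674 J/s.
1.674 > 1.068, so adding B raises the average — include it.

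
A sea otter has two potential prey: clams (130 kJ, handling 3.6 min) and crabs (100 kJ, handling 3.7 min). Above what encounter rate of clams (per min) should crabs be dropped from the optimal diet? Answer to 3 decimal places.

0.826 per min

Drop crabs once their profitability E₂/h₂ falls below the rate achievable on clams alone: E₂/h₂ = λE₁/(1 + λh₁).
Solve for λ: λE₁h₂ = E₂(1 + λh₁) → λ(E₁h₂ − E₂h₁) = E₂ → λ = E₂/(E₁h₂ − E₂h₁).
λ = 100/(130×3.7 − 100×3.6) = 100/121 = 0.8264 per min.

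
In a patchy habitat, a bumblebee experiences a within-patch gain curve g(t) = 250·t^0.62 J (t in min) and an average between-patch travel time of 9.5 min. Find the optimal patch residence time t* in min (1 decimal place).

15.5 min

Optimal t* satisfies g'(t*) = g(t*)/(T + t*).
g'(t) = 0.62·250·t^-0.38. Setting 0.62·250·t^-0.38 = 250·t^0.62/(9.5+t) gives 0.62(9.5+t) = t, so 0.38·t = 0.62×9.5.
t* = 0.62×9.5/0.38 = 15.5 min.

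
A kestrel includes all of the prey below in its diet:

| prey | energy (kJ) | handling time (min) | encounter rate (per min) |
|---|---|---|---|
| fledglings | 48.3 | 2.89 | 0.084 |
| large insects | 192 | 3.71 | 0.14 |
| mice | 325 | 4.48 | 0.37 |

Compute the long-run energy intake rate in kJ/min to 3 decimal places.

44.210 kJ/min

Energy encountered per unit search time: 0.084×48.3 + 0.14×192 + 0.37×325 = 151.2 kJ/min.
Handling time per unit search time: 0.084×2.89 + 0.14×3.71 + 0.37×4.48 = 2.42.
Rate = 151.2/(1 + 2.42) = 44.21 kJ/min.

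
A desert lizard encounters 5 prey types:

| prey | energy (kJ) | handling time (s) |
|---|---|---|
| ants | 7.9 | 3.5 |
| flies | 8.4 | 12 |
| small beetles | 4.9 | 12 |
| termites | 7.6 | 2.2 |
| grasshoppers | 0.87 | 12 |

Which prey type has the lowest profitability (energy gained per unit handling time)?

Profitability E/h (kJ/s): ants = 7.9/3.5 = 2.26, flies = 8.4/12 = 0.7, small beetles = 4.9/12 = 0.408, termites = 7.6/2.2 = 3.45, grasshoppers = 0.87/12 = 0.0725.
Ranked: termites > ants > flies > small beetles > grasshoppers.

grasshoppers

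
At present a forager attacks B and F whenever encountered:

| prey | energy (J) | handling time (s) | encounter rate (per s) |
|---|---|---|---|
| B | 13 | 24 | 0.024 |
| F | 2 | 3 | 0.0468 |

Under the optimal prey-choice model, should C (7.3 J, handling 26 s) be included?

Current rate: (0.024×13 + 0.0468×2)/(1 + 0.024×24 + 0.0468×3) = 0.2363 J/s.
C: E/h = 7.3/26 = 0.2808 J/s.
0.2808 > 0.2363, so adding C raises the average — include it.

Yes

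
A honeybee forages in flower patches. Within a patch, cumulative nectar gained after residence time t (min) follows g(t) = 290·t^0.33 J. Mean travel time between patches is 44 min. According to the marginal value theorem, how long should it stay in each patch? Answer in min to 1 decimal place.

21.7 min

By the marginal value theorem, leave when the instantaneous gain rate g'(t) equals the habitat-wide average g(t)/(T + t).
g'(t) = 0.33·290·t^-0.67. Setting 0.33·290·t^-0.67 = 290·t^0.33/(44+t) gives 0.33(44+t) = t, so 0.67·t = 0.33×44.
t* = 0.33×44/0.67 = 21.67 min.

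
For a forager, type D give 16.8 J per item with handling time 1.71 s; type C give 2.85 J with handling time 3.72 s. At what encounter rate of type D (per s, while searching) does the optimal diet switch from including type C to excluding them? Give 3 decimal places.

At the threshold, the rate on type D alone equals the profitability of type C: λ·16.8/(1 + λ·1.71) = 2.85/3.72 = 0.7661.
Rearranging, λ(16.8 − 0.7661×1.71) = 0.7661, so λ = 0.7661/15.49 = 0.04946 per s.

0.049 per s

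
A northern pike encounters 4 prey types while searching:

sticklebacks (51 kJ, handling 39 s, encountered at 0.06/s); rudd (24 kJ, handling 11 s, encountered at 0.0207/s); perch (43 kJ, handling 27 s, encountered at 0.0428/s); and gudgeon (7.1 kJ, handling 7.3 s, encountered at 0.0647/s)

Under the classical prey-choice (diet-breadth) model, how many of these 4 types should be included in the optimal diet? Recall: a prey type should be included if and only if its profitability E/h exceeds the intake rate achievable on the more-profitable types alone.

E/h in descending order: rudd 2.18, perch 1.59, sticklebacks 1.31, gudgeon 0.973 kJ/s. The optimal diet is the largest prefix of this list for which every included type satisfies E_i/h_i > R on the types above it.
Rate on top 1: 0.4047. perch: 1.59 > 0.4047 → include.
Rate on top 2: 0.9807. sticklebacks: 1.31 > 0.9807 → include.
Rate on top 3: 1.143. gudgeon: 0.973 < 1.143 → exclude; stop.
Optimal diet: rudd, perch, sticklebacks — 3 of 4 types.

3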